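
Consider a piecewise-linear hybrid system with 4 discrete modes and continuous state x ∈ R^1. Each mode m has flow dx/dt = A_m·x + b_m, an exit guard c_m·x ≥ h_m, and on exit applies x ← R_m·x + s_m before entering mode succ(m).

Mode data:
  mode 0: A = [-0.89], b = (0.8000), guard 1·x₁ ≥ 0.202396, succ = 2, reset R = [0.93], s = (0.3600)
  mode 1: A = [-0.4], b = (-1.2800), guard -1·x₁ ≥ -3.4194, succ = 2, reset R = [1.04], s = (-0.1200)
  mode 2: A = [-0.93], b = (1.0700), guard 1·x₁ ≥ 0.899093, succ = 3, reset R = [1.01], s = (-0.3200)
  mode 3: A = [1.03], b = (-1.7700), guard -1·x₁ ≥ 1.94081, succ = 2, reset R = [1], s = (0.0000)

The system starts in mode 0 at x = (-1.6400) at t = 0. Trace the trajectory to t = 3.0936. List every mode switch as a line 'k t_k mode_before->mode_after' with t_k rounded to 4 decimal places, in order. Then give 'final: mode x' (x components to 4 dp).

Mode 0: guard c·x = 0.2024 hit at Δt = 1.4533 (t = 1.4533), x⁻ = (0.2024) → reset → x⁺ = (0.5482), jump to mode 2
Mode 2: guard c·x = 0.8991 hit at Δt = 0.9393 (t = 2.3926), x⁻ = (0.8991) → reset → x⁺ = (0.5881), jump to mode 3
Mode 3: flow for 0.7010 to horizon, guard not reached → x = (-0.6085)

1 1.4533 0->2
2 2.3926 2->3
final: 3 -0.6085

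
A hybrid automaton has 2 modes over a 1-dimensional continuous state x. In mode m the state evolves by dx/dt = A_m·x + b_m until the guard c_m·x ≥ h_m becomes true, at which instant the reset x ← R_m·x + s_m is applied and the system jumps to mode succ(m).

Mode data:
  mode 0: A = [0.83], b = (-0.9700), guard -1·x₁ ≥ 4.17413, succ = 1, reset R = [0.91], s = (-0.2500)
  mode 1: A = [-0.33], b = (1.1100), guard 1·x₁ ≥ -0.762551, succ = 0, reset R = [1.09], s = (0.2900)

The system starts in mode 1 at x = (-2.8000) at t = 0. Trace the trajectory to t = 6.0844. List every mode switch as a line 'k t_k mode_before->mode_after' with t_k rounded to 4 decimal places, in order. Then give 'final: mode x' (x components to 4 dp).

Mode 1: guard c·x = -0.7626 hit at Δt = 1.2161 (t = 1.2161), x⁻ = (-0.7626) → reset → x⁺ = (-0.5412), jump to mode 0
Mode 0: guard c·x = 4.1741 hit at Δt = 1.3727 (t = 2.5888), x⁻ = (-4.1741) → reset → x⁺ = (-4.0485), jump to mode 1
Mode 1: guard c·x = -0.7626 hit at Δt = 1.7750 (t = 4.3638), x⁻ = (-0.7626) → reset → x⁺ = (-0.5412), jump to mode 0
Mode 0: guard c·x = 4.1741 hit at Δt = 1.3727 (t = 5.7365), x⁻ = (-4.1741) → reset → x⁺ = (-4.0485), jump to mode 1
Mode 1: flow for 0.3479 to horizon, guard not reached → x = (-3.2446)

1 1.2161 1->0
2 2.5888 0->1
3 4.3638 1->0
4 5.7365 0->1
final: 1 -3.2446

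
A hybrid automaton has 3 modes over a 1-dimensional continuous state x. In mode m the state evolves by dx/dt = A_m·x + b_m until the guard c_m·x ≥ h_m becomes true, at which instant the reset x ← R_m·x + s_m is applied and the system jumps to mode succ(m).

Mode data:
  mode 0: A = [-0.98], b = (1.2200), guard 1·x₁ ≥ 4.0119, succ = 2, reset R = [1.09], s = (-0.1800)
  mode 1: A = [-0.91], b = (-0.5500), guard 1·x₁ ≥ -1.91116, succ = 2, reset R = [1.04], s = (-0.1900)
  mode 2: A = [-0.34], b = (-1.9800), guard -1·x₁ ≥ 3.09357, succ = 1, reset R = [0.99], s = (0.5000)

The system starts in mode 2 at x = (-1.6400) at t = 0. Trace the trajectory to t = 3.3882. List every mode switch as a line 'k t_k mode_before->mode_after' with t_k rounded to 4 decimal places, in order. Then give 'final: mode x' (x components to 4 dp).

1 1.2555 2->1
2 1.7000 1->2
3 2.5509 2->1
4 2.9954 1->2
final: 2 -2.6334

Mode 2: guard c·x = 3.0936 hit at Δt = 1.2555 (t = 1.2555), x⁻ = (-3.0936) → reset → x⁺ = (-2.5626), jump to mode 1
Mode 1: guard c·x = -1.9112 hit at Δt = 0.4445 (t = 1.7000), x⁻ = (-1.9112) → reset → x⁺ = (-2.1776), jump to mode 2
Mode 2: guard c·x = 3.0936 hit at Δt = 0.8509 (t = 2.5509), x⁻ = (-3.0936) → reset → x⁺ = (-2.5626), jump to mode 1
Mode 1: guard c·x = -1.9112 hit at Δt = 0.4445 (t = 2.9954), x⁻ = (-1.9112) → reset → x⁺ = (-2.1776), jump to mode 2
Mode 2: flow for 0.3928 to horizon, guard not reached → x = (-2.6334)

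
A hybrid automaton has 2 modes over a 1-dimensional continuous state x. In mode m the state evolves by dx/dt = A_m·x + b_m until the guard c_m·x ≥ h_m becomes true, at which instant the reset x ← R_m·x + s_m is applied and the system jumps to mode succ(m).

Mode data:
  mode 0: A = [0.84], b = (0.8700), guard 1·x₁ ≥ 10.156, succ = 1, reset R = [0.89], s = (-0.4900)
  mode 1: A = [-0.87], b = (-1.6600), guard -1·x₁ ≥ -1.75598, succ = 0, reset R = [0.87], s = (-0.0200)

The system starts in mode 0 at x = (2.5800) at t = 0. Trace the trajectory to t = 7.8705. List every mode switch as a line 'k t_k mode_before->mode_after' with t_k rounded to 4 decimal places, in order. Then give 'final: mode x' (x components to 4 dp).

Mode 0: guard c·x = 10.1560 hit at Δt = 1.3451 (t = 1.3451), x⁻ = (10.1560) → reset → x⁺ = (8.5488), jump to mode 1
Mode 1: guard c·x = -1.7560 hit at Δt = 1.2054 (t = 2.5505), x⁻ = (1.7560) → reset → x⁺ = (1.5077), jump to mode 0
Mode 0: guard c·x = 10.1560 hit at Δt = 1.7639 (t = 4.3144), x⁻ = (10.1560) → reset → x⁺ = (8.5488), jump to mode 1
Mode 1: guard c·x = -1.7560 hit at Δt = 1.2054 (t = 5.5198), x⁻ = (1.7560) → reset → x⁺ = (1.5077), jump to mode 0
Mode 0: guard c·x = 10.1560 hit at Δt = 1.7639 (t = 7.2837), x⁻ = (10.1560) → reset → x⁺ = (8.5488), jump to mode 1
Mode 1: flow for 0.5868 to horizon, guard not reached → x = (4.3679)

1 1.3451 0->1
2 2.5505 1->0
3 4.3144 0->1
4 5.5198 1->0
5 7.2837 0->1
final: 1 4.3679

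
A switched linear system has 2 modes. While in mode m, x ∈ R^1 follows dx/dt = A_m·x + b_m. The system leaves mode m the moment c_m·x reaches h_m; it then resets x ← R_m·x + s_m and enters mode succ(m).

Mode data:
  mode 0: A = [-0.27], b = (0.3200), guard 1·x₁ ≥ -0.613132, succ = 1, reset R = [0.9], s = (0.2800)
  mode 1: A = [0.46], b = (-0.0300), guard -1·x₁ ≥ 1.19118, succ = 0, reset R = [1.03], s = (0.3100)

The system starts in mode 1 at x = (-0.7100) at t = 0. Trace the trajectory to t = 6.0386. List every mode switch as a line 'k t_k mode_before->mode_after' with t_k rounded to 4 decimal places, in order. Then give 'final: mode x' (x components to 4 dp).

Mode 1: guard c·x = 1.1912 hit at Δt = 1.0497 (t = 1.0497), x⁻ = (-1.1912) → reset → x⁺ = (-0.9169), jump to mode 0
Mode 0: guard c·x = -0.6131 hit at Δt = 0.5781 (t = 1.6278), x⁻ = (-0.6131) → reset → x⁺ = (-0.2718), jump to mode 1
Mode 1: guard c·x = 1.1912 hit at Δt = 2.8605 (t = 4.4883), x⁻ = (-1.1912) → reset → x⁺ = (-0.9169), jump to mode 0
Mode 0: guard c·x = -0.6131 hit at Δt = 0.5781 (t = 5.0664), x⁻ = (-0.6131) → reset → x⁺ = (-0.2718), jump to mode 1
Mode 1: flow for 0.9722 to horizon, guard not reached → x = (-0.4619)

1 1.0497 1->0
2 1.6278 0->1
3 4.4883 1->0
4 5.0664 0->1
final: 1 -0.4619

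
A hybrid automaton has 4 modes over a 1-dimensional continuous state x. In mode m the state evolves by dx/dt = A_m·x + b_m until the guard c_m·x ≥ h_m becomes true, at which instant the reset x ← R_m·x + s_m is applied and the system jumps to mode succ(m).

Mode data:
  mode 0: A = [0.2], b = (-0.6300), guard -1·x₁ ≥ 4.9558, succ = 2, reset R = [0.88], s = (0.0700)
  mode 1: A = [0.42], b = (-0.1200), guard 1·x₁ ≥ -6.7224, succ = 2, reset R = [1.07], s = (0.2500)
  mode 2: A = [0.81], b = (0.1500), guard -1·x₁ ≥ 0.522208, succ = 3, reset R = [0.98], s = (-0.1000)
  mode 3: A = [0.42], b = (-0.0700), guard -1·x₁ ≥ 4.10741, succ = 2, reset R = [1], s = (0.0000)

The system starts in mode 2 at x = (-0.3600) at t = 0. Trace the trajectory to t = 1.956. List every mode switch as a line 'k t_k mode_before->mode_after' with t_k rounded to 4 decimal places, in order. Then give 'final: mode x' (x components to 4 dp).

Mode 2: guard c·x = 0.5222 hit at Δt = 0.8104 (t = 0.8104), x⁻ = (-0.5222) → reset → x⁺ = (-0.6118), jump to mode 3
Mode 3: flow for 1.1456 to horizon, guard not reached → x = (-1.0928)

1 0.8104 2->3
final: 3 -1.0928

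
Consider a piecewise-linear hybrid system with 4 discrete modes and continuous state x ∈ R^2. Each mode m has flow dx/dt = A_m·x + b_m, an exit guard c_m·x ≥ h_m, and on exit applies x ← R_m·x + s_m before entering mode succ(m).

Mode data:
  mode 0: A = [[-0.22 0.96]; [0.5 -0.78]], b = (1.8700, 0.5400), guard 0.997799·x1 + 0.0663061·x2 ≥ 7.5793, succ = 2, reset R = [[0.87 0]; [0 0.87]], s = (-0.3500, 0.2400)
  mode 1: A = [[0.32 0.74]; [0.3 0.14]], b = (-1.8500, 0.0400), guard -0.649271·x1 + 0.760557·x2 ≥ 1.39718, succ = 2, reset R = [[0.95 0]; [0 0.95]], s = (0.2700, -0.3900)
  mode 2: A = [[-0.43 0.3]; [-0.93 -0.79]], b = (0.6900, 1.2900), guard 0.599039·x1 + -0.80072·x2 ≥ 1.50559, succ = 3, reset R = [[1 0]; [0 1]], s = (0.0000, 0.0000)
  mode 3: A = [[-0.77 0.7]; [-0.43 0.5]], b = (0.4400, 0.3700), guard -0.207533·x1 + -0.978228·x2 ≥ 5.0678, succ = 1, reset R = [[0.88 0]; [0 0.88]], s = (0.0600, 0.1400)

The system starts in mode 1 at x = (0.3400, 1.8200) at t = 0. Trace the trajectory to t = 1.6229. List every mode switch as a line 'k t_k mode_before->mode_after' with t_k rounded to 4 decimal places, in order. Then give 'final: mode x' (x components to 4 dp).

Mode 1: guard c·x = 1.3972 hit at Δt = 0.4462 (t = 0.4462), x⁻ = (0.1808, 1.9914) → reset → x⁺ = (0.4418, 1.5019), jump to mode 2
Mode 2: flow for 1.1767 to horizon, guard not reached → x = (1.2365, 0.9041)

1 0.4462 1->2
final: 2 1.2365 0.9041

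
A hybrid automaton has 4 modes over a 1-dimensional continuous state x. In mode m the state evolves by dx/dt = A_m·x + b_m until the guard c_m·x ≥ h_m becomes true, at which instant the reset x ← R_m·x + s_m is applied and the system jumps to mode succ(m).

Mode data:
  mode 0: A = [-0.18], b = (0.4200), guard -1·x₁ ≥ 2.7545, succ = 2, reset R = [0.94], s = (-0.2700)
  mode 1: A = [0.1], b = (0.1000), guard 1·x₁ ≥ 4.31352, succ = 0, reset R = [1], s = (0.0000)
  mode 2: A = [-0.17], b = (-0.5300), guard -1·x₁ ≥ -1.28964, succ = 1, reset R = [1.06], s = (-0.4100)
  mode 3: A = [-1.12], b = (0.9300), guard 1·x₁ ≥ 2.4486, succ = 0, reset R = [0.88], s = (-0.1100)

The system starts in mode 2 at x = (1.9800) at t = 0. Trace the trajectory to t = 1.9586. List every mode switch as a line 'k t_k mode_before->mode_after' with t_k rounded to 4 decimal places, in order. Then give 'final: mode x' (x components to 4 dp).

Mode 2: guard c·x = -1.2896 hit at Δt = 0.8560 (t = 0.8560), x⁻ = (1.2896) → reset → x⁺ = (0.9570), jump to mode 1
Mode 1: flow for 1.1026 to horizon, guard not reached → x = (1.1851)

1 0.8560 2->1
final: 1 1.1851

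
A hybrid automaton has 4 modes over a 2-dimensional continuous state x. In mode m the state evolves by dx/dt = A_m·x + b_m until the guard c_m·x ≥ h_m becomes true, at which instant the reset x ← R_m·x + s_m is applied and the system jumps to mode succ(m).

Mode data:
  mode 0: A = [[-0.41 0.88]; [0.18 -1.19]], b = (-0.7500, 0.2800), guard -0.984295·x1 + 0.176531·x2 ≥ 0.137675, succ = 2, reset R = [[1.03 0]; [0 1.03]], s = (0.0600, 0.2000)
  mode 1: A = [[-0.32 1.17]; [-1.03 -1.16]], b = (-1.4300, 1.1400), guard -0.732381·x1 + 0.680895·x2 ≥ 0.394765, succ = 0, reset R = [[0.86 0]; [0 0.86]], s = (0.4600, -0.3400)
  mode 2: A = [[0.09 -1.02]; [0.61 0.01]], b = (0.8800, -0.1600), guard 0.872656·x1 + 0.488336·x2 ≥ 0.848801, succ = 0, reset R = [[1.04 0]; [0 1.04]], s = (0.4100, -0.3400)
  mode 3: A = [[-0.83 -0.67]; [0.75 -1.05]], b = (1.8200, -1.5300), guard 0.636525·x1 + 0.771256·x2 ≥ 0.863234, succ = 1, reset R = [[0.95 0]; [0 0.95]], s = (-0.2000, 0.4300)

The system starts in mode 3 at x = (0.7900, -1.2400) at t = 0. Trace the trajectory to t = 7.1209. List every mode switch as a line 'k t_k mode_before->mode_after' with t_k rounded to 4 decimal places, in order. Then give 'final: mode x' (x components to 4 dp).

Mode 3: guard c·x = 0.8632 hit at Δt = 1.0978 (t = 1.0978), x⁻ = (2.0498, -0.5725) → reset → x⁺ = (1.7474, -0.1139), jump to mode 1
Mode 1: guard c·x = 0.3948 hit at Δt = 1.1768 (t = 2.2746), x⁻ = (-0.1646, 0.4027) → reset → x⁺ = (0.3184, 0.0063), jump to mode 0
Mode 0: guard c·x = 0.1377 hit at Δt = 0.6077 (t = 2.8823), x⁻ = (-0.1168, 0.1289) → reset → x⁺ = (-0.0603, 0.3328), jump to mode 2
Mode 2: guard c·x = 0.8488 hit at Δt = 1.3601 (t = 4.2424), x⁻ = (0.7466, 0.4040) → reset → x⁺ = (1.1865, 0.0801), jump to mode 0
Mode 0: guard c·x = 0.1377 hit at Δt = 1.7295 (t = 5.9719), x⁻ = (-0.0951, 0.2496) → reset → x⁺ = (-0.0380, 0.4571), jump to mode 2
Mode 2: flow for 1.1490 to horizon, guard not reached → x = (0.5100, 0.4387)

1 1.0978 3->1
2 2.2746 1->0
3 2.8823 0->2
4 4.2424 2->0
5 5.9719 0->2
final: 2 0.5100 0.4387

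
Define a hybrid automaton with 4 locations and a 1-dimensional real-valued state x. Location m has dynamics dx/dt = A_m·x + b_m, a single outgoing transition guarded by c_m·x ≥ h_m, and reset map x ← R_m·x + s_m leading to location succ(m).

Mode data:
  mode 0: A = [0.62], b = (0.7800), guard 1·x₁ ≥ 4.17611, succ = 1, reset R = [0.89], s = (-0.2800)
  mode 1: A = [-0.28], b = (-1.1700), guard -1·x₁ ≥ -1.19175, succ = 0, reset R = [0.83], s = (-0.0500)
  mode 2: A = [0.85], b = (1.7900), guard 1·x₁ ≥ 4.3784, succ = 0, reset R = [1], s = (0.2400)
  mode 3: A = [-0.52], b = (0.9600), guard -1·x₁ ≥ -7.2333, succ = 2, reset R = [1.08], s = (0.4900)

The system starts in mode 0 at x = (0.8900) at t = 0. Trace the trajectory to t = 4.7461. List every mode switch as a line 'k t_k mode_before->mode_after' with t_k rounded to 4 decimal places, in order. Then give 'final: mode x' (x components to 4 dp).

Mode 0: guard c·x = 4.1761 hit at Δt = 1.4970 (t = 1.4970), x⁻ = (4.1761) → reset → x⁺ = (3.4367), jump to mode 1
Mode 1: guard c·x = -1.1918 hit at Δt = 1.2474 (t = 2.7444), x⁻ = (1.1917) → reset → x⁺ = (0.9392), jump to mode 0
Mode 0: guard c·x = 4.1761 hit at Δt = 1.4605 (t = 4.2049), x⁻ = (4.1761) → reset → x⁺ = (3.4367), jump to mode 1
Mode 1: flow for 0.5412 to horizon, guard not reached → x = (2.3660)

1 1.4970 0->1
2 2.7444 1->0
3 4.2049 0->1
final: 1 2.3660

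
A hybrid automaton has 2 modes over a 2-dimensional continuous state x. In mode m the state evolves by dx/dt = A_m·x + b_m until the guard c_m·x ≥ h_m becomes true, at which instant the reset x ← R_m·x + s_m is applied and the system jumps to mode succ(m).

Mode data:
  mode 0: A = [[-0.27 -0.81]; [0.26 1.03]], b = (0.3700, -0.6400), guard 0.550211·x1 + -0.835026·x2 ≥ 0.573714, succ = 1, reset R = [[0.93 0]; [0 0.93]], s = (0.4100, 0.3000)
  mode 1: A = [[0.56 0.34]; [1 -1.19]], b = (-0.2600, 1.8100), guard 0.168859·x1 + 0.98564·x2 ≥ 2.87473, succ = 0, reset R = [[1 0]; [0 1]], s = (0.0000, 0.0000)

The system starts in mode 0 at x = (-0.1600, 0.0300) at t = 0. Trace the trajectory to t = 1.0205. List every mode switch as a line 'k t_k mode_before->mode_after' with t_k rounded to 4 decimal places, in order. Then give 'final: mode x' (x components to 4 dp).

1 0.6602 0->1
final: 1 0.6610 0.5758

Mode 0: guard c·x = 0.5737 hit at Δt = 0.6602 (t = 0.6602), x⁻ = (0.2080, -0.5500) → reset → x⁺ = (0.6034, -0.2115), jump to mode 1
Mode 1: flow for 0.3603 to horizon, guard not reached → x = (0.6610, 0.5758)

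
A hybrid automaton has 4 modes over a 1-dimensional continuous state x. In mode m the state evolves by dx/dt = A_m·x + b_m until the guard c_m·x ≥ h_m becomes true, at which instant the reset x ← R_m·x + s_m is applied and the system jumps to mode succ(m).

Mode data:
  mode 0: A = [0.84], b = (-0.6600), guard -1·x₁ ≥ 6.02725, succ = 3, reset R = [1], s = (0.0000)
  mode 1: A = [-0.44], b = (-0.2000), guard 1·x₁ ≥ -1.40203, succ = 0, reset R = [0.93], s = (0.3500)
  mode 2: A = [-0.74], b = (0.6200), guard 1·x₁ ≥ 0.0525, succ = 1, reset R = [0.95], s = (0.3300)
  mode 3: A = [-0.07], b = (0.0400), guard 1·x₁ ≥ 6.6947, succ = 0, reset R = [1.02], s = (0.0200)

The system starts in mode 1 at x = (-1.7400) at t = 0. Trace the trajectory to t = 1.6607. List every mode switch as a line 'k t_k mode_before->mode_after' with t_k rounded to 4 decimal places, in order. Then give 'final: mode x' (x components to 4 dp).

Mode 1: guard c·x = -1.4020 hit at Δt = 0.6933 (t = 0.6933), x⁻ = (-1.4020) → reset → x⁺ = (-0.9539), jump to mode 0
Mode 0: flow for 0.9674 to horizon, guard not reached → x = (-3.1350)

1 0.6933 1->0
final: 0 -3.1350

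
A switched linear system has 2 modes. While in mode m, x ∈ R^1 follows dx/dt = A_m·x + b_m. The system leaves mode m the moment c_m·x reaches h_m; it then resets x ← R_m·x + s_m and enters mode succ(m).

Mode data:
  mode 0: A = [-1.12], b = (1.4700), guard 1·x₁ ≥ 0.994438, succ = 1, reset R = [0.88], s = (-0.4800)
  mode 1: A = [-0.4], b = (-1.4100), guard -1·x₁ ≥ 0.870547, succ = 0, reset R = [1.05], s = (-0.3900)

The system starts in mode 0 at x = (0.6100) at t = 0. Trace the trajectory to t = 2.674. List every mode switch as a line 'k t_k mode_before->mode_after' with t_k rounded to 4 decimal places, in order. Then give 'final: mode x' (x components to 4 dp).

Mode 0: guard c·x = 0.9944 hit at Δt = 0.7075 (t = 0.7075), x⁻ = (0.9944) → reset → x⁺ = (0.3951), jump to mode 1
Mode 1: guard c·x = 0.8705 hit at Δt = 0.9747 (t = 1.6822), x⁻ = (-0.8705) → reset → x⁺ = (-1.3041), jump to mode 0
Mode 0: flow for 0.9918 to horizon, guard not reached → x = (0.4509)

1 0.7075 0->1
2 1.6822 1->0
final: 0 0.4509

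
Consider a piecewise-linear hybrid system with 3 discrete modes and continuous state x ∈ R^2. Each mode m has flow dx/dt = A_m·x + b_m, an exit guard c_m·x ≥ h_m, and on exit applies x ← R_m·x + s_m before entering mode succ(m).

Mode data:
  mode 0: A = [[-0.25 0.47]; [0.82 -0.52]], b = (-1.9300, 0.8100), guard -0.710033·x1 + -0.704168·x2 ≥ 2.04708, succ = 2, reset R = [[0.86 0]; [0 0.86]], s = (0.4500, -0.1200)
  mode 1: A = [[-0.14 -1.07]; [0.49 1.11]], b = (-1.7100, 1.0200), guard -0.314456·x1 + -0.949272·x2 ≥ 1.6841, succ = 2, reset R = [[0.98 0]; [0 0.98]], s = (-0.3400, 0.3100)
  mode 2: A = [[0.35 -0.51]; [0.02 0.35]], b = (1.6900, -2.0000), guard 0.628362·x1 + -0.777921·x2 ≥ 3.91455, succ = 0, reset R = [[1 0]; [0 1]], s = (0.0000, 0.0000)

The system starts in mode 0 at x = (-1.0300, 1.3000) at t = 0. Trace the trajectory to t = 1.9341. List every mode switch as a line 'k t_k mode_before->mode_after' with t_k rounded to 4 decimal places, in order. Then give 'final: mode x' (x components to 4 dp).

Mode 0: guard c·x = 2.0471 hit at Δt = 1.4344 (t = 1.4344), x⁻ = (-2.7110, -0.1735) → reset → x⁺ = (-1.8815, -0.2692), jump to mode 2
Mode 2: flow for 0.4997 to horizon, guard not reached → x = (-1.0909, -1.4296)

1 1.4344 0->2
final: 2 -1.0909 -1.4296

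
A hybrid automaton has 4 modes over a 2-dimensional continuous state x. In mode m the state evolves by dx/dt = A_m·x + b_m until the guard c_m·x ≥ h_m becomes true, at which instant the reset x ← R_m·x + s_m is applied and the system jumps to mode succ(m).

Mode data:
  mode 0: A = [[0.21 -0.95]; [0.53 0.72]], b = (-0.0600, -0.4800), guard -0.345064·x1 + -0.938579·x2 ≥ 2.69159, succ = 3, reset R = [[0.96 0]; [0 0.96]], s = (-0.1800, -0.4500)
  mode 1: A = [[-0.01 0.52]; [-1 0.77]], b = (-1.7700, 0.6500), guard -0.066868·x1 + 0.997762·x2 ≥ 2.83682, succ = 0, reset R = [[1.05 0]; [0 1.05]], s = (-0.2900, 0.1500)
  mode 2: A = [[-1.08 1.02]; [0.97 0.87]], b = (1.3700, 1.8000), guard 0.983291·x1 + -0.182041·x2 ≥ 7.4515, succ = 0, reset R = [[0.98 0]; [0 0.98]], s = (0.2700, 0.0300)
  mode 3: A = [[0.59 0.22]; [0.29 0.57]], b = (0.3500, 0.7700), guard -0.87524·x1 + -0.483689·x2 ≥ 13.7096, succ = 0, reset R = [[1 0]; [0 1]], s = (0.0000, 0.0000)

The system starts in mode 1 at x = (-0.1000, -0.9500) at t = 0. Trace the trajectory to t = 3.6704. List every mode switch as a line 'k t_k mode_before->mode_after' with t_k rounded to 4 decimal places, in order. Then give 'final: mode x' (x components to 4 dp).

Mode 1: guard c·x = 2.8368 hit at Δt = 1.5170 (t = 1.5170), x⁻ = (-2.6159, 2.6679) → reset → x⁺ = (-3.0367, 2.9513), jump to mode 0
Mode 0: guard c·x = 2.6916 hit at Δt = 1.4902 (t = 3.0072), x⁻ = (-7.7966, -0.0013) → reset → x⁺ = (-7.6647, -0.4513), jump to mode 3
Mode 3: flow for 0.6632 to horizon, guard not reached → x = (-11.2572, -2.1909)

1 1.5170 1->0
2 3.0072 0->3
final: 3 -11.2572 -2.1909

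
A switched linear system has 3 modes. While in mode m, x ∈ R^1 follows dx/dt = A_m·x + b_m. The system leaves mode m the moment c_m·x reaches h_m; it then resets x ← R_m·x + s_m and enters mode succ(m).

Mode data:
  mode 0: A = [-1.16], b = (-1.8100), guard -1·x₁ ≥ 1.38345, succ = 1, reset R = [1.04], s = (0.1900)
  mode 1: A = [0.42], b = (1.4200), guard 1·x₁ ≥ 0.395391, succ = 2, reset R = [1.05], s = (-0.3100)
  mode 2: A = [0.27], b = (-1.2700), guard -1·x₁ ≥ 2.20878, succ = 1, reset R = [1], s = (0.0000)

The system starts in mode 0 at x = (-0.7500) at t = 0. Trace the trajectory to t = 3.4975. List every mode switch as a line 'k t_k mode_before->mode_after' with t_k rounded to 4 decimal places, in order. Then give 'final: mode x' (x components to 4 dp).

Mode 0: guard c·x = 1.3835 hit at Δt = 1.3120 (t = 1.3120), x⁻ = (-1.3834) → reset → x⁺ = (-1.2488), jump to mode 1
Mode 1: guard c·x = 0.3954 hit at Δt = 1.3610 (t = 2.6730), x⁻ = (0.3954) → reset → x⁺ = (0.1052), jump to mode 2
Mode 2: flow for 0.8245 to horizon, guard not reached → x = (-1.0415)

1 1.3120 0->1
2 2.6730 1->2
final: 2 -1.0415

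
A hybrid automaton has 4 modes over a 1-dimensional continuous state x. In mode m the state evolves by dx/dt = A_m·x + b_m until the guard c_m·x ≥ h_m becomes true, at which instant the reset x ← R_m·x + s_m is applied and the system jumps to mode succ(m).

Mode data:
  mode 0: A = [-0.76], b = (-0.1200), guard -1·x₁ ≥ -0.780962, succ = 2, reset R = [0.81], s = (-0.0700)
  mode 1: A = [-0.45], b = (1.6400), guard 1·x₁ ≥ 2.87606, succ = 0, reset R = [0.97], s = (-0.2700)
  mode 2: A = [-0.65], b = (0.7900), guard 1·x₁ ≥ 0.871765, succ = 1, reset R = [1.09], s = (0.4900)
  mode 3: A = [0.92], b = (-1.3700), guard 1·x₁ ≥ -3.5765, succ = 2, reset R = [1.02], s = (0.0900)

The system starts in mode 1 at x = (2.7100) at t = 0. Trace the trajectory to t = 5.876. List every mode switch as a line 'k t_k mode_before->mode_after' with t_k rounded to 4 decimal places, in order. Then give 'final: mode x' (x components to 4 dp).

1 0.4348 1->0
2 1.8138 0->2
3 2.8011 2->1
4 5.1430 1->0
final: 0 1.3761

Mode 1: guard c·x = 2.8761 hit at Δt = 0.4348 (t = 0.4348), x⁻ = (2.8761) → reset → x⁺ = (2.5198), jump to mode 0
Mode 0: guard c·x = -0.7810 hit at Δt = 1.3790 (t = 1.8138), x⁻ = (0.7810) → reset → x⁺ = (0.5626), jump to mode 2
Mode 2: guard c·x = 0.8718 hit at Δt = 0.9873 (t = 2.8011), x⁻ = (0.8718) → reset → x⁺ = (1.4402), jump to mode 1
Mode 1: guard c·x = 2.8761 hit at Δt = 2.3419 (t = 5.1430), x⁻ = (2.8761) → reset → x⁺ = (2.5198), jump to mode 0
Mode 0: flow for 0.7330 to horizon, guard not reached → x = (1.3761)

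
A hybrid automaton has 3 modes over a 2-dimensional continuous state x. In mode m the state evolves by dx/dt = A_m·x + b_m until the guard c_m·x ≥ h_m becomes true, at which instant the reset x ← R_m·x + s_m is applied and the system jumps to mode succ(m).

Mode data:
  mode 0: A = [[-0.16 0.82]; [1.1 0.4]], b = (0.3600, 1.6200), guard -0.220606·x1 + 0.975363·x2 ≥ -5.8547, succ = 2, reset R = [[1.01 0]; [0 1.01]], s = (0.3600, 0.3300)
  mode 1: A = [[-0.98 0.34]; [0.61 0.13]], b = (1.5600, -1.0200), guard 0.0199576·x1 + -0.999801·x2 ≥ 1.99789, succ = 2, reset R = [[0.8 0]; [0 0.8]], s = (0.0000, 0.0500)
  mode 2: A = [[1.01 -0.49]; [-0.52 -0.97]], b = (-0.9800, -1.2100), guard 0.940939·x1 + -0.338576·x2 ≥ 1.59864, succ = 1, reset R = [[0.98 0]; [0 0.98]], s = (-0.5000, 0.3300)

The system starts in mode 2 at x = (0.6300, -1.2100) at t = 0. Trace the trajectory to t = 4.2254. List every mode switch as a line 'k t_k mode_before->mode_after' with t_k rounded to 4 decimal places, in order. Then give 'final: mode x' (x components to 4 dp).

Mode 2: guard c·x = 1.5986 hit at Δt = 0.9748 (t = 0.9748), x⁻ = (1.1519, -1.5205) → reset → x⁺ = (0.6288, -1.1601), jump to mode 1
Mode 1: guard c·x = 1.9979 hit at Δt = 1.1211 (t = 2.0959), x⁻ = (0.8897, -1.9805) → reset → x⁺ = (0.7118, -1.5344), jump to mode 2
Mode 2: guard c·x = 1.5986 hit at Δt = 0.5842 (t = 2.6801), x⁻ = (1.1155, -1.6215) → reset → x⁺ = (0.5932, -1.2591), jump to mode 1
Mode 1: guard c·x = 1.9979 hit at Δt = 0.9382 (t = 3.6183), x⁻ = (0.8434, -1.9815) → reset → x⁺ = (0.6748, -1.5352), jump to mode 2
Mode 2: flow for 0.6071 to horizon, guard not reached → x = (1.0669, -1.6142)

1 0.9748 2->1
2 2.0959 1->2
3 2.6801 2->1
4 3.6183 1->2
final: 2 1.0669 -1.6142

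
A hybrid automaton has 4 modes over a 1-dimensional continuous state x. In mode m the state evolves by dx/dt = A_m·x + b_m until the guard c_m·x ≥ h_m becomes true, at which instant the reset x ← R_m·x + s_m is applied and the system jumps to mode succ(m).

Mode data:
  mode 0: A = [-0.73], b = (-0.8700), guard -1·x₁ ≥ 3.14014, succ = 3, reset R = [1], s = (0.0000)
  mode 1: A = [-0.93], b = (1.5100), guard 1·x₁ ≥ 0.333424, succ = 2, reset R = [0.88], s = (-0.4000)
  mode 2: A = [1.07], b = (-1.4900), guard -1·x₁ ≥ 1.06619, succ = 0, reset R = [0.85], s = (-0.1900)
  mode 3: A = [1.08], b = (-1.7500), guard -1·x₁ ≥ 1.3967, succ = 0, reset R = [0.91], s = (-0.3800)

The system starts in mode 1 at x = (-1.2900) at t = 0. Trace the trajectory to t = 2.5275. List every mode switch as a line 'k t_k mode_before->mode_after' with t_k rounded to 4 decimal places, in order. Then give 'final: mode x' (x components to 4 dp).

1 0.8759 1->2
2 1.3383 2->0
final: 0 -1.1517

Mode 1: guard c·x = 0.3334 hit at Δt = 0.8759 (t = 0.8759), x⁻ = (0.3334) → reset → x⁺ = (-0.1066), jump to mode 2
Mode 2: guard c·x = 1.0662 hit at Δt = 0.4624 (t = 1.3383), x⁻ = (-1.0662) → reset → x⁺ = (-1.0963), jump to mode 0
Mode 0: flow for 1.1892 to horizon, guard not reached → x = (-1.1517)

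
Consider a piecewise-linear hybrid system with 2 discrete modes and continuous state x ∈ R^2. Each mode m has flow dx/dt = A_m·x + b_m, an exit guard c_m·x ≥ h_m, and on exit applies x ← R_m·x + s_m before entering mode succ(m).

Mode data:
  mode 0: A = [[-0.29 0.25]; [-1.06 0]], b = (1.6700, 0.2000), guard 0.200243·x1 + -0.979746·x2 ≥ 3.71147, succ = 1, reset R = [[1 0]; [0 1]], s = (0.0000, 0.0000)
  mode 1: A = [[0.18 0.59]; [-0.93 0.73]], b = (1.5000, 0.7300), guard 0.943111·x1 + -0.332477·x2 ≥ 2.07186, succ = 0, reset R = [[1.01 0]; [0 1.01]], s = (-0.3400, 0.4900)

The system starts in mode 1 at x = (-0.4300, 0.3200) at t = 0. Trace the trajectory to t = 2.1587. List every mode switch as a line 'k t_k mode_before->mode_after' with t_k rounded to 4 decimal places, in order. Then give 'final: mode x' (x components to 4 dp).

Mode 1: guard c·x = 2.0719 hit at Δt = 1.3483 (t = 1.3483), x⁻ = (2.5563, 1.0195) → reset → x⁺ = (2.2418, 1.5197), jump to mode 0
Mode 0: flow for 0.8104 to horizon, guard not reached → x = (3.0606, -0.6409)

1 1.3483 1->0
final: 0 3.0606 -0.6409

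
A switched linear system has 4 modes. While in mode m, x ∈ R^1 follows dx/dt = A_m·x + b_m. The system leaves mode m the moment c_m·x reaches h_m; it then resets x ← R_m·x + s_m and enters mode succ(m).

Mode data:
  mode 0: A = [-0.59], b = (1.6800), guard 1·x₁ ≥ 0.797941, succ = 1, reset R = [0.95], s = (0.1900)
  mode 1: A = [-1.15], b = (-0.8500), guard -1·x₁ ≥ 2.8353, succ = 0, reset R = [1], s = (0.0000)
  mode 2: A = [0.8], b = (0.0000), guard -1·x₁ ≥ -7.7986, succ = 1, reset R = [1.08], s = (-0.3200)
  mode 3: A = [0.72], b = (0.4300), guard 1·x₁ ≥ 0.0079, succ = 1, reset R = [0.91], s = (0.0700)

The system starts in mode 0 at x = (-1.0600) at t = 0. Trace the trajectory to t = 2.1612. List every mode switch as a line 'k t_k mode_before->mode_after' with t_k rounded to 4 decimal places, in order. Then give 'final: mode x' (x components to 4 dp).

Mode 0: guard c·x = 0.7979 hit at Δt = 1.0937 (t = 1.0937), x⁻ = (0.7979) → reset → x⁺ = (0.9480), jump to mode 1
Mode 1: flow for 1.0675 to horizon, guard not reached → x = (-0.2448)

1 1.0937 0->1
final: 1 -0.2448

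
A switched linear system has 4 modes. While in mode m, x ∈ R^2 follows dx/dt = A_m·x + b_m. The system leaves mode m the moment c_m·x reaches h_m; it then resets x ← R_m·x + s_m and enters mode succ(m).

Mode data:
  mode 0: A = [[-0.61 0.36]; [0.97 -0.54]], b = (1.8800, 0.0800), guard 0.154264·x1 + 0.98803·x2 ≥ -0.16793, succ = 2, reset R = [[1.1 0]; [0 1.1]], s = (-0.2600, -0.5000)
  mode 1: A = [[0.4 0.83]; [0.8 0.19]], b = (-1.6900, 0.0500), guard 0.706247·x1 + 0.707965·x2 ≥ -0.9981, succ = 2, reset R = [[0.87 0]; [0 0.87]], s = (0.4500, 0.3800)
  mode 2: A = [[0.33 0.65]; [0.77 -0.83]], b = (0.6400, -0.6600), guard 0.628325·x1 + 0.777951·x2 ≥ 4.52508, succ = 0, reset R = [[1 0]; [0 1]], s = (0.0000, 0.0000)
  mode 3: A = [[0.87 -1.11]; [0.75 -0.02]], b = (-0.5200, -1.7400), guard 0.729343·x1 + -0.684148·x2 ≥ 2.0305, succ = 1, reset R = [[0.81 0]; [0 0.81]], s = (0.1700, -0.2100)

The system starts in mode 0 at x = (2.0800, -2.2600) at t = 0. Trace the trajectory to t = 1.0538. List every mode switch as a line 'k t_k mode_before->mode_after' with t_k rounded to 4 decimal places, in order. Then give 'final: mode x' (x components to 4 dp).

Mode 0: guard c·x = -0.1679 hit at Δt = 0.6198 (t = 0.6198), x⁻ = (2.1569, -0.5067) → reset → x⁺ = (2.1126, -1.0574), jump to mode 2
Mode 2: flow for 0.4340 to horizon, guard not reached → x = (2.5266, -0.3299)

1 0.6198 0->2
final: 2 2.5266 -0.3299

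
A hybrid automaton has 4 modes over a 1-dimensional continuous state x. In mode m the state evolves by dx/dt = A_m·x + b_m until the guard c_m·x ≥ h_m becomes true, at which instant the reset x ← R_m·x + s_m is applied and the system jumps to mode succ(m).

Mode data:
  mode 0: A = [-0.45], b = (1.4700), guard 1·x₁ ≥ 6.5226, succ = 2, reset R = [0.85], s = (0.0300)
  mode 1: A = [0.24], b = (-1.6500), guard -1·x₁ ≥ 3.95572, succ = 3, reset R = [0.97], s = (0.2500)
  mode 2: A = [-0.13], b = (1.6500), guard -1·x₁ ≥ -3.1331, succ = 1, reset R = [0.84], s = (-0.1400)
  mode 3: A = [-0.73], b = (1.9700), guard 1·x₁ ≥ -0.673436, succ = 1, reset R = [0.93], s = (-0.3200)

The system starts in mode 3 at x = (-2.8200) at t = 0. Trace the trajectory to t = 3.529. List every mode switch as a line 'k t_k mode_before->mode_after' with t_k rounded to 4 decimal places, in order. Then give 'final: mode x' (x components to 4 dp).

Mode 3: guard c·x = -0.6734 hit at Δt = 0.6748 (t = 0.6748), x⁻ = (-0.6734) → reset → x⁺ = (-0.9463), jump to mode 1
Mode 1: guard c·x = 3.9557 hit at Δt = 1.3564 (t = 2.0312), x⁻ = (-3.9557) → reset → x⁺ = (-3.5870), jump to mode 3
Mode 3: guard c·x = -0.6734 hit at Δt = 0.8531 (t = 2.8843), x⁻ = (-0.6734) → reset → x⁺ = (-0.9463), jump to mode 1
Mode 1: flow for 0.6447 to horizon, guard not reached → x = (-2.2552)

1 0.6748 3->1
2 2.0312 1->3
3 2.8843 3->1
final: 1 -2.2552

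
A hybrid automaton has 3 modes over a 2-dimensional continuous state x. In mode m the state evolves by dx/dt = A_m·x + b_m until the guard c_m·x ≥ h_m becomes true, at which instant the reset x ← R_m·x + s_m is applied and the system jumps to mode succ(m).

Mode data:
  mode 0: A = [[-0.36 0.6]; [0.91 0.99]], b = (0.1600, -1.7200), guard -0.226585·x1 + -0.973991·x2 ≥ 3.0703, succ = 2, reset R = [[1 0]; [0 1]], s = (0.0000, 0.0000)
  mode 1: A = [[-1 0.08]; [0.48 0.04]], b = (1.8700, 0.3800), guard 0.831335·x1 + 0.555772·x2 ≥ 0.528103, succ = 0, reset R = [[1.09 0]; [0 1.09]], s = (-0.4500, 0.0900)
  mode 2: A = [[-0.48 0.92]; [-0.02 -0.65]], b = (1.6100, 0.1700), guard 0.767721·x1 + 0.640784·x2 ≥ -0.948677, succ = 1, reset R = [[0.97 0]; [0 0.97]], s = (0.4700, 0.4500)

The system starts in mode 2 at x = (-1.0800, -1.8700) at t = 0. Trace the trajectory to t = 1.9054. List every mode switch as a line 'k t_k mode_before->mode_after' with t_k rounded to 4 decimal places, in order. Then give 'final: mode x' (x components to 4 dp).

Mode 2: guard c·x = -0.9487 hit at Δt = 0.8597 (t = 0.8597), x⁻ = (-0.4450, -0.9473) → reset → x⁺ = (0.0383, -0.4689), jump to mode 1
Mode 1: guard c·x = 0.5281 hit at Δt = 0.5062 (t = 1.3659), x⁻ = (0.7555, -0.1799) → reset → x⁺ = (0.3735, -0.1061), jump to mode 0
Mode 0: flow for 0.5395 to horizon, guard not reached → x = (0.2052, -1.1977)

1 0.8597 2->1
2 1.3659 1->0
final: 0 0.2052 -1.1977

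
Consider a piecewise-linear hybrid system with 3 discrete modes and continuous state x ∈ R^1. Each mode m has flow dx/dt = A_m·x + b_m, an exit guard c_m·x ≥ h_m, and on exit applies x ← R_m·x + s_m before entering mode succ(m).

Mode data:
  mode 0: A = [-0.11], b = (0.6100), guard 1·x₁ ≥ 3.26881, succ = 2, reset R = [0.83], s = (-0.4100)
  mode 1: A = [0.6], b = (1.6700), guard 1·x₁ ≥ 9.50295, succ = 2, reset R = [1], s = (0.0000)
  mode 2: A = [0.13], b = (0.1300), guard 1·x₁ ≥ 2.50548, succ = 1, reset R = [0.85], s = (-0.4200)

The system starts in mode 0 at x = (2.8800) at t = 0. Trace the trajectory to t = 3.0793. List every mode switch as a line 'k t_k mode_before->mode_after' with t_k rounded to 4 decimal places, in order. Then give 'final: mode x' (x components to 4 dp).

Mode 0: guard c·x = 3.2688 hit at Δt = 1.4334 (t = 1.4334), x⁻ = (3.2688) → reset → x⁺ = (2.3031), jump to mode 2
Mode 2: guard c·x = 2.5055 hit at Δt = 0.4574 (t = 1.8908), x⁻ = (2.5055) → reset → x⁺ = (1.7097), jump to mode 1
Mode 1: flow for 1.1885 to horizon, guard not reached → x = (6.3838)

1 1.4334 0->2
2 1.8908 2->1
final: 1 6.3838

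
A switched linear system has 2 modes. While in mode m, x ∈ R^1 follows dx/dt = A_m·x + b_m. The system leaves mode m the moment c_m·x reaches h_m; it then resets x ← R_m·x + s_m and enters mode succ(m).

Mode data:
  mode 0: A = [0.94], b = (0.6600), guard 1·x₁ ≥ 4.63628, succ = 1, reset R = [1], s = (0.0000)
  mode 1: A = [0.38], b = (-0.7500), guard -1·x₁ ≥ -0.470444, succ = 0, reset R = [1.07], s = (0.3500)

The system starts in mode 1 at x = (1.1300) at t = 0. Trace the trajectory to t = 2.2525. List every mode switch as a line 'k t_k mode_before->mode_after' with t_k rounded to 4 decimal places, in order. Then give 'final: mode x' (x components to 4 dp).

1 1.5200 1->0
final: 0 2.3946

Mode 1: guard c·x = -0.4704 hit at Δt = 1.5200 (t = 1.5200), x⁻ = (0.4704) → reset → x⁺ = (0.8534), jump to mode 0
Mode 0: flow for 0.7325 to horizon, guard not reached → x = (2.3946)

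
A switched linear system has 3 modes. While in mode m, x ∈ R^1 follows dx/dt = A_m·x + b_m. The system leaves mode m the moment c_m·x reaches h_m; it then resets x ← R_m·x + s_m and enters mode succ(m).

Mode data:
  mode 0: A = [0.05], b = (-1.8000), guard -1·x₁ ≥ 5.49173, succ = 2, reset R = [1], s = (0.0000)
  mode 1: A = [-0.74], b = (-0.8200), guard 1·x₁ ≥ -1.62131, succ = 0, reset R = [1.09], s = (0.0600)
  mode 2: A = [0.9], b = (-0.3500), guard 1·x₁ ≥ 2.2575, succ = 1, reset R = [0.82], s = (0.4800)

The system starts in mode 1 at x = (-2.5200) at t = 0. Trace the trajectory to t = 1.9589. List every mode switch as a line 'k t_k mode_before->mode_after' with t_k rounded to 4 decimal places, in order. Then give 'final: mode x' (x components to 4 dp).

1 1.3676 1->0
final: 0 -2.8387

Mode 1: guard c·x = -1.6213 hit at Δt = 1.3676 (t = 1.3676), x⁻ = (-1.6213) → reset → x⁺ = (-1.7072), jump to mode 0
Mode 0: flow for 0.5913 to horizon, guard not reached → x = (-2.8387)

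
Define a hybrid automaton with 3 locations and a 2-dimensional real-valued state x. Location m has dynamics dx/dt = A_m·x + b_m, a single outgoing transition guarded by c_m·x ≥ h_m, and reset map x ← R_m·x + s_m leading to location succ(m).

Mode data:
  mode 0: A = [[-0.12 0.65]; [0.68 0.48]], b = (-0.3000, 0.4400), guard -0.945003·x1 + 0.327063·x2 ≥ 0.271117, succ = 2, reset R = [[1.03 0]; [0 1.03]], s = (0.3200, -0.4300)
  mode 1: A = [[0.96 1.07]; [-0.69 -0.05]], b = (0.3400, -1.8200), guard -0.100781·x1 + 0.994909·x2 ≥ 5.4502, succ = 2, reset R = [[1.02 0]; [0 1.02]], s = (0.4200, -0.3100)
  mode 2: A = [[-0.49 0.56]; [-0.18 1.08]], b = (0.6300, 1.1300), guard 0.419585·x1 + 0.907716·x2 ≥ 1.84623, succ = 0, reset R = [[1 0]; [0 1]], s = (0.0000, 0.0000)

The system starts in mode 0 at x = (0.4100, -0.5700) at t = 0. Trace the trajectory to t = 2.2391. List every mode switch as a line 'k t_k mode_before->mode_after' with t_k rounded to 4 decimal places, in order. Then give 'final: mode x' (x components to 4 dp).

Mode 0: guard c·x = 0.2711 hit at Δt = 1.4707 (t = 1.4707), x⁻ = (-0.3441, -0.1652) → reset → x⁺ = (-0.0344, -0.6002), jump to mode 2
Mode 2: flow for 0.7684 to horizon, guard not reached → x = (0.2586, -0.0409)

1 1.4707 0->2
final: 2 0.2586 -0.0409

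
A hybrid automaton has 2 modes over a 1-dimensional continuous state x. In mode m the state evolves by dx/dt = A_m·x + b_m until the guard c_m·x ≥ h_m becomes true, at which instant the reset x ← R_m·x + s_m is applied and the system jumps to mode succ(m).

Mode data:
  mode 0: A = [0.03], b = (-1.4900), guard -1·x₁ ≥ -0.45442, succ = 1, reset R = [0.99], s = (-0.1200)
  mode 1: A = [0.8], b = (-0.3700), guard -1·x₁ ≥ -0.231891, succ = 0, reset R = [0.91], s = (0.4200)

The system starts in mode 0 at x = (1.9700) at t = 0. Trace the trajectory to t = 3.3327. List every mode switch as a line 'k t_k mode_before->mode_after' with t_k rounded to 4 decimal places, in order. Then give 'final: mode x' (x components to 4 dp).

Mode 0: guard c·x = -0.4544 hit at Δt = 1.0427 (t = 1.0427), x⁻ = (0.4544) → reset → x⁺ = (0.3299), jump to mode 1
Mode 1: guard c·x = -0.2319 hit at Δt = 0.6915 (t = 1.7342), x⁻ = (0.2319) → reset → x⁺ = (0.6310), jump to mode 0
Mode 0: guard c·x = -0.4544 hit at Δt = 0.1198 (t = 1.8540), x⁻ = (0.4544) → reset → x⁺ = (0.3299), jump to mode 1
Mode 1: guard c·x = -0.2319 hit at Δt = 0.6915 (t = 2.5455), x⁻ = (0.2319) → reset → x⁺ = (0.6310), jump to mode 0
Mode 0: guard c·x = -0.4544 hit at Δt = 0.1198 (t = 2.6654), x⁻ = (0.4544) → reset → x⁺ = (0.3299), jump to mode 1
Mode 1: flow for 0.6673 to horizon, guard not reached → x = (0.2363)

1 1.0427 0->1
2 1.7342 1->0
3 1.8540 0->1
4 2.5455 1->0
5 2.6654 0->1
final: 1 0.2363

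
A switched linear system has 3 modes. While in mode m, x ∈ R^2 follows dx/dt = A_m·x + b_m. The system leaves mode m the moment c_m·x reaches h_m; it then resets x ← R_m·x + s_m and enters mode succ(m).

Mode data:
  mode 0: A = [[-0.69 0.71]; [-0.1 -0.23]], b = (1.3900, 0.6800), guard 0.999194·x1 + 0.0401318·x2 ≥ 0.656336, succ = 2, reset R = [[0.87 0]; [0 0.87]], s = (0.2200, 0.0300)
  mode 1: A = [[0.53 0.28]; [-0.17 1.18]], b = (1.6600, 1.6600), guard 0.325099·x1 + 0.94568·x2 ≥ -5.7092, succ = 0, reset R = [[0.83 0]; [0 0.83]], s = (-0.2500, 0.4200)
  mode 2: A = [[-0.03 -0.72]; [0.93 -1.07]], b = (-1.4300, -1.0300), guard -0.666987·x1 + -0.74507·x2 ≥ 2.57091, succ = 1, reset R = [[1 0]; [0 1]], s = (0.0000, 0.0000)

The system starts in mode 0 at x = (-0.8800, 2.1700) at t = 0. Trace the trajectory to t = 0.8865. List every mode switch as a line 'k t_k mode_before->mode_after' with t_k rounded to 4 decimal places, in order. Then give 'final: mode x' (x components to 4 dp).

Mode 0: guard c·x = 0.6563 hit at Δt = 0.4744 (t = 0.4744), x⁻ = (0.5663, 2.2561) → reset → x⁺ = (0.7126, 1.9928), jump to mode 2
Mode 2: flow for 0.4121 to horizon, guard not reached → x = (-0.3186, 0.9803)

1 0.4744 0->2
final: 2 -0.3186 0.9803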